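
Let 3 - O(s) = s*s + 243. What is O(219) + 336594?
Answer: 288393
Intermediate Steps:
O(s) = -240 - s² (O(s) = 3 - (s*s + 243) = 3 - (s² + 243) = 3 - (243 + s²) = 3 + (-243 - s²) = -240 - s²)
O(219) + 336594 = (-240 - 1*219²) + 336594 = (-240 - 1*47961) + 336594 = (-240 - 47961) + 336594 = -48201 + 336594 = 288393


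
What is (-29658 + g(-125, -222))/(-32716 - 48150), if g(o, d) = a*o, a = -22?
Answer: 13454/40433 ≈ 0.33275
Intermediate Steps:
g(o, d) = -22*o
(-29658 + g(-125, -222))/(-32716 - 48150) = (-29658 - 22*(-125))/(-32716 - 48150) = (-29658 + 2750)/(-80866) = -26908*(-1/80866) = 13454/40433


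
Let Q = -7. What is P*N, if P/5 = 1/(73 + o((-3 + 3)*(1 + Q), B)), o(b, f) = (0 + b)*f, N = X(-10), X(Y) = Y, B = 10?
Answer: -50/73 ≈ -0.68493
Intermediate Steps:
N = -10
o(b, f) = b*f
P = 5/73 (P = 5/(73 + ((-3 + 3)*(1 - 7))*10) = 5/(73 + (0*(-6))*10) = 5/(73 + 0*10) = 5/(73 + 0) = 5/73 ≈ 0.068493)
P*N = (5/73)*(-10) = -50/73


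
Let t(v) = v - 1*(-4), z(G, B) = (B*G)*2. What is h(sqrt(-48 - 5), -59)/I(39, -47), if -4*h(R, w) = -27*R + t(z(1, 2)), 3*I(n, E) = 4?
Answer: -3/2 + 81*I*sqrt(53)/16 ≈ -1.5 + 36.856*I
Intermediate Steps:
z(G, B) = 2*B*G
t(v) = 4 + v (t(v) = v + 4 = 4 + v)
I(n, E) = 4/3 (I(n, E) = (1/3)*4 = 4/3)
h(R, w) = -2 + 27*R/4 (h(R, w) = -(-27*R + (4 + 2*2*1))/4 = -(-27*R + (4 + 4))/4 = -(-27*R + 8)/4 = -(8 - 27*R)/4 = -2 + 27*R/4)
h(sqrt(-48 - 5), -59)/I(39, -47) = (-2 + 27*sqrt(-48 - 5)/4)/(4/3) = (-2 + 27*sqrt(-53)/4)*(3/4) = (-2 + 27*(I*sqrt(53))/4)*(3/4) = (-2 + 27*I*sqrt(53)/4)*(3/4) = -3/2 + 81*I*sqrt(53)/16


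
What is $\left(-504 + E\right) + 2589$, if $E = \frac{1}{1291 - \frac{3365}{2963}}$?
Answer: $\frac{7968597743}{3821868} \approx 2085.0$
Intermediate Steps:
$E = \frac{2963}{3821868}$ ($E = \frac{1}{1291 - \frac{3365}{2963}} = \frac{1}{\frac{3821868}{2963}} = \frac{2963}{3821868} \approx 0.00077528$)
$\left(-504 + E\right) + 2589 = \left(-504 + \frac{2963}{3821868}\right) + 2589 = - \frac{1926218509}{3821868} + 2589 = \frac{7968597743}{3821868}$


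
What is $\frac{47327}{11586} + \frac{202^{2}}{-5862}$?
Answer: $- \frac{32554045}{11319522} \approx -2.8759$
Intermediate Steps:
$\frac{47327}{11586} + \frac{202^{2}}{-5862} = 47327 \cdot \frac{1}{11586} + 40804 \left(- \frac{1}{5862}\right) = \frac{47327}{11586} - \frac{20402}{2931} = - \frac{32554045}{11319522}$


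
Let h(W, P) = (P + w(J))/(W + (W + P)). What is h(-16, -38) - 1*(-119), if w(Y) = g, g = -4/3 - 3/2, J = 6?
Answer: 1435/12 ≈ 119.58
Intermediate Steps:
g = -17/6 (g = -4*1/3 - 3*1/2 = -4/3 - 3/2 = -17/6 ≈ -2.8333)
w(Y) = -17/6
h(W, P) = (-17/6 + P)/(P + 2*W) (h(W, P) = (P - 17/6)/(W + (W + P)) = (-17/6 + P)/(W + (P + W)) = (-17/6 + P)/(P + 2*W))
h(-16, -38) - 1*(-119) = (-17/6 - 38)/(-38 + 2*(-16)) - 1*(-119) = -245/6/(-38 - 32) + 119 = -245/6/(-70) + 119 = -1/70*(-245/6) + 119 = 7/12 + 119 = 1435/12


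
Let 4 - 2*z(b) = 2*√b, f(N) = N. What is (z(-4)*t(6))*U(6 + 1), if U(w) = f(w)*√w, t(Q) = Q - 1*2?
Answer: 56*√7*(1 - I) ≈ 148.16 - 148.16*I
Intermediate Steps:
z(b) = 2 - √b
t(Q) = -2 + Q (t(Q) = Q - 2 = -2 + Q)
U(w) = w^(3/2) (U(w) = w*√w = w^(3/2))
(z(-4)*t(6))*U(6 + 1) = ((2 - √(-4))*(-2 + 6))*(6 + 1)^(3/2) = ((2 - 2*I)*4)*7^(3/2) = ((2 - 2*I)*4)*(7*√7) = (8 - 8*I)*(7*√7) = 7*√7*(8 - 8*I)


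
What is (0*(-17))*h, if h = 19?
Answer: 0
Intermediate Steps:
(0*(-17))*h = (0*(-17))*19 = 0*19 = 0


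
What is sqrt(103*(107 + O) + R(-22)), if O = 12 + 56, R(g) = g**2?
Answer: sqrt(18509) ≈ 136.05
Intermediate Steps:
O = 68
sqrt(103*(107 + O) + R(-22)) = sqrt(103*(107 + 68) + (-22)**2) = sqrt(103*175 + 484) = sqrt(18025 + 484) = sqrt(18509)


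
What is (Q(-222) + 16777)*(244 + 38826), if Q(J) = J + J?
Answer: 638130310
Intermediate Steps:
Q(J) = 2*J
(Q(-222) + 16777)*(244 + 38826) = (2*(-222) + 16777)*(244 + 38826) = (-444 + 16777)*39070 = 16333*39070 = 638130310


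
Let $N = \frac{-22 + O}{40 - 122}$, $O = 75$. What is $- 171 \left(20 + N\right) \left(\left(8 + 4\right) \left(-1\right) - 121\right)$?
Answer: $\frac{36093141}{82} \approx 4.4016 \cdot 10^{5}$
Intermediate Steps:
$N = - \frac{53}{82}$ ($N = \frac{-22 + 75}{40 - 122} = \frac{53}{-82} = 53 \left(- \frac{1}{82}\right) = - \frac{53}{82} \approx -0.64634$)
$- 171 \left(20 + N\right) \left(\left(8 + 4\right) \left(-1\right) - 121\right) = - 171 \left(20 - \frac{53}{82}\right) \left(\left(8 + 4\right) \left(-1\right) - 121\right) = - 171 \frac{1587 \left(12 \left(-1\right) - 121\right)}{82} = - 171 \frac{1587 \left(-12 - 121\right)}{82} = - 171 \cdot \frac{1587}{82} \left(-133\right) = \left(-171\right) \left(- \frac{211071}{82}\right) = \frac{36093141}{82}$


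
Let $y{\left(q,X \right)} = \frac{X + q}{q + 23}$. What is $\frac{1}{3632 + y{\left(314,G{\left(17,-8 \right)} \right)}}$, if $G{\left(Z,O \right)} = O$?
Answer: $\frac{337}{1224290} \approx 0.00027526$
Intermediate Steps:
$y{\left(q,X \right)} = \frac{X + q}{23 + q}$
$\frac{1}{3632 + y{\left(314,G{\left(17,-8 \right)} \right)}} = \frac{1}{3632 + \frac{-8 + 314}{23 + 314}} = \frac{1}{3632 + \frac{1}{337} \cdot 306} = \frac{1}{3632 + \frac{306}{337}} = \frac{1}{\frac{1224290}{337}} = \frac{337}{1224290}$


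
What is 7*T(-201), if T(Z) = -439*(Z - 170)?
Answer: 1140083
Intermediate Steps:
T(Z) = 74630 - 439*Z (T(Z) = -439*(-170 + Z) = 74630 - 439*Z)
7*T(-201) = 7*(74630 - 439*(-201)) = 7*(74630 + 88239) = 7*162869 = 1140083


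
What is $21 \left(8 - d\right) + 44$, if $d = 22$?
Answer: $-250$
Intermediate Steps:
$21 \left(8 - d\right) + 44 = 21 \left(8 - 22\right) + 44 = 21 \left(-14\right) + 44 = -294 + 44 = -250$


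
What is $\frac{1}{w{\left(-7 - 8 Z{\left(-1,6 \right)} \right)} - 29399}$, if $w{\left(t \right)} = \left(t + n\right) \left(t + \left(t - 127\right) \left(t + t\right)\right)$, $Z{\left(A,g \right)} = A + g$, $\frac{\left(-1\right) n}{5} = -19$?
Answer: $\frac{1}{753433} \approx 1.3273 \cdot 10^{-6}$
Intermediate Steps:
$n = 95$ ($n = \left(-5\right) \left(-19\right) = 95$)
$w{\left(t \right)} = \left(95 + t\right) \left(t + 2 t \left(-127 + t\right)\right)$ ($w{\left(t \right)} = \left(t + 95\right) \left(t + \left(t - 127\right) \left(t + t\right)\right) = \left(95 + t\right) \left(t + \left(-127 + t\right) 2 t\right) = \left(95 + t\right) \left(t + 2 t \left(-127 + t\right)\right)$)
$\frac{1}{w{\left(-7 - 8 Z{\left(-1,6 \right)} \right)} - 29399} = \frac{1}{\left(-7 - 8 \left(-1 + 6\right)\right) \left(-24035 - 63 \left(-7 - 8 \left(-1 + 6\right)\right) + 2 \left(-7 - 8 \left(-1 + 6\right)\right)^{2}\right) - 29399} = \frac{1}{\left(-7 - 40\right) \left(-24035 - 63 \left(-7 - 40\right) + 2 \left(-7 - 40\right)^{2}\right) - 29399} = \frac{1}{- 47 \left(-24035 - -2961 + 2 \left(-47\right)^{2}\right) - 29399} = \frac{1}{- 47 \left(-24035 + 2961 + 2 \cdot 2209\right) - 29399} = \frac{1}{- 47 \left(-24035 + 2961 + 4418\right) - 29399} = \frac{1}{\left(-47\right) \left(-16656\right) - 29399} = \frac{1}{782832 - 29399} = \frac{1}{753433}$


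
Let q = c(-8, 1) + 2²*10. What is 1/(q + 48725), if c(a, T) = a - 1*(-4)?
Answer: 1/48761 ≈ 2.0508e-5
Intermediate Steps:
c(a, T) = 4 + a (c(a, T) = a + 4 = 4 + a)
q = 36 (q = (4 - 8) + 2²*10 = -4 + 4*10 = -4 + 40 = 36)
1/(q + 48725) = 1/(36 + 48725) = 1/48761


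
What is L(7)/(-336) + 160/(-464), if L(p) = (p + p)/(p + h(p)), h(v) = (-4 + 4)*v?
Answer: -1709/4872 ≈ -0.35078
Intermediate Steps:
h(v) = 0 (h(v) = 0*v = 0)
L(p) = 2 (L(p) = (p + p)/(p + 0) = (2*p)/p = 2)
L(7)/(-336) + 160/(-464) = 2/(-336) + 160/(-464) = 2*(-1/336) + 160*(-1/464) = -1/168 - 10/29 = -1709/4872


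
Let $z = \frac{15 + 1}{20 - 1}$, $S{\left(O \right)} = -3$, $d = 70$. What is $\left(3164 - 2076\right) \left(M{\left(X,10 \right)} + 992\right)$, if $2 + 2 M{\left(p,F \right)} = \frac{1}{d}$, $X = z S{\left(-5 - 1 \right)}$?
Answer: $\frac{37737552}{35} \approx 1.0782 \cdot 10^{6}$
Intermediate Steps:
$z = \frac{16}{19} \approx 0.8421$
$X = - \frac{48}{19}$ ($X = \frac{16}{19} \left(-3\right) = - \frac{48}{19} \approx -2.5263$)
$M{\left(p,F \right)} = - \frac{139}{140}$ ($M{\left(p,F \right)} = -1 + \frac{1}{2 \cdot 70} = -1 + \frac{1}{2} \cdot \frac{1}{70} = -1 + \frac{1}{140} = - \frac{139}{140}$)
$\left(3164 - 2076\right) \left(M{\left(X,10 \right)} + 992\right) = \left(3164 - 2076\right) \left(- \frac{139}{140} + 992\right) = 1088 \cdot \frac{138741}{140} = \frac{37737552}{35}$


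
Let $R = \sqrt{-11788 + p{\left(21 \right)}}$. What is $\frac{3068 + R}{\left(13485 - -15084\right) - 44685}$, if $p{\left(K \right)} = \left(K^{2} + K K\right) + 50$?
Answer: $- \frac{767}{4029} - \frac{i \sqrt{2714}}{8058} \approx -0.19037 - 0.0064651 i$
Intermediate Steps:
$p{\left(K \right)} = 50 + 2 K^{2}$ ($p{\left(K \right)} = \left(K^{2} + K^{2}\right) + 50 = 2 K^{2} + 50 = 50 + 2 K^{2}$)
$R = 2 i \sqrt{2714}$ ($R = \sqrt{-11788 + \left(50 + 2 \cdot 21^{2}\right)} = \sqrt{-11788 + \left(50 + 2 \cdot 441\right)} = \sqrt{-11788 + \left(50 + 882\right)} = \sqrt{-11788 + 932} = \sqrt{-10856} = 2 i \sqrt{2714} \approx 104.19 i$)
$\frac{3068 + R}{\left(13485 - -15084\right) - 44685} = \frac{3068 + 2 i \sqrt{2714}}{\left(13485 - -15084\right) - 44685} = \frac{3068 + 2 i \sqrt{2714}}{\left(13485 + 15084\right) - 44685} = \frac{3068 + 2 i \sqrt{2714}}{28569 - 44685} = \frac{3068 + 2 i \sqrt{2714}}{-16116} = \left(3068 + 2 i \sqrt{2714}\right) \left(- \frac{1}{16116}\right) = - \frac{767}{4029} - \frac{i \sqrt{2714}}{8058}$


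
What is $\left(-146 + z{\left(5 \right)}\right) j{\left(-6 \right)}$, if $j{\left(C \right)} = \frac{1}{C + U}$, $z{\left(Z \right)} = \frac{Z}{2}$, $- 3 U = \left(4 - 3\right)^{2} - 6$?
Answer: $\frac{861}{26} \approx 33.115$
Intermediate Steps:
$U = \frac{5}{3}$ ($U = - \frac{\left(4 - 3\right)^{2} - 6}{3} = - \frac{1^{2} - 6}{3} = - \frac{1 - 6}{3} = \left(- \frac{1}{3}\right) \left(-5\right) = \frac{5}{3} \approx 1.6667$)
$z{\left(Z \right)} = \frac{Z}{2}$ ($z{\left(Z \right)} = Z \frac{1}{2} = \frac{Z}{2}$)
$j{\left(C \right)} = \frac{1}{\frac{5}{3} + C}$ ($j{\left(C \right)} = \frac{1}{C + \frac{5}{3}} = \frac{1}{\frac{5}{3} + C}$)
$\left(-146 + z{\left(5 \right)}\right) j{\left(-6 \right)} = \left(-146 + \frac{1}{2} \cdot 5\right) \frac{3}{5 + 3 \left(-6\right)} = \left(-146 + \frac{5}{2}\right) \frac{3}{5 - 18} = - \frac{287 \frac{3}{-13}}{2} = - \frac{287 \cdot 3 \left(- \frac{1}{13}\right)}{2} = \left(- \frac{287}{2}\right) \left(- \frac{3}{13}\right) = \frac{861}{26}$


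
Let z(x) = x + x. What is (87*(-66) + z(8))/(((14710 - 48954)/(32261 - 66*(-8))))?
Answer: 13410701/2446 ≈ 5482.7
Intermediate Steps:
z(x) = 2*x
(87*(-66) + z(8))/(((14710 - 48954)/(32261 - 66*(-8)))) = (87*(-66) + 2*8)/(((14710 - 48954)/(32261 - 66*(-8)))) = (-5742 + 16)/((-34244/(32261 + 528))) = -5726/((-34244/32789)) = -5726/((-34244*1/32789)) = -5726/(-34244/32789) = -5726*(-32789/34244) = 13410701/2446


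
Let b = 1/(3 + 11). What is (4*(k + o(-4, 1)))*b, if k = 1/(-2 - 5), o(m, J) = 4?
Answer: 54/49 ≈ 1.1020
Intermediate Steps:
k = -1/7 (k = 1/(-7) = -1/7 ≈ -0.14286)
b = 1/14 ≈ 0.071429
(4*(k + o(-4, 1)))*b = (4*(-1/7 + 4))*(1/14) = (4*(27/7))*(1/14) = (108/7)*(1/14) = 54/49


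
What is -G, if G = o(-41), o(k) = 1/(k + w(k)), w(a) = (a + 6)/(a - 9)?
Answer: 10/403 ≈ 0.024814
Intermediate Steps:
w(a) = (6 + a)/(-9 + a)
o(k) = 1/(k + (6 + k)/(-9 + k))
G = -10/403 (G = (-9 - 41)/(6 - 41 - 41*(-9 - 41)) = -50/(6 - 41 - 41*(-50)) = -50/(6 - 41 + 2050) = -50/2015 = (1/2015)*(-50) = -10/403 ≈ -0.024814)
-G = -1*(-10/403) = 10/403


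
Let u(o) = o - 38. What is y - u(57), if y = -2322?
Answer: -2341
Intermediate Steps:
u(o) = -38 + o
y - u(57) = -2322 - (-38 + 57) = -2322 - 1*19 = -2322 - 19 = -2341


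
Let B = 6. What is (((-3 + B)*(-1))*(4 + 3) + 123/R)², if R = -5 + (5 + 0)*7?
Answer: 28561/100 ≈ 285.61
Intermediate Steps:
R = 30 (R = -5 + 5*7 = -5 + 35 = 30)
(((-3 + B)*(-1))*(4 + 3) + 123/R)² = (((-3 + 6)*(-1))*(4 + 3) + 123/30)² = ((3*(-1))*7 + 123*(1/30))² = (-3*7 + 41/10)² = (-21 + 41/10)² = (-169/10)² = 28561/100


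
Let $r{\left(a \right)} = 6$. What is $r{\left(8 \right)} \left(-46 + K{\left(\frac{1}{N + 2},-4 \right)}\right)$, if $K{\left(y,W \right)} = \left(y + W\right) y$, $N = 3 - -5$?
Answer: $- \frac{13917}{50} \approx -278.34$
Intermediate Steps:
$N = 8$ ($N = 3 + 5 = 8$)
$K{\left(y,W \right)} = y \left(W + y\right)$ ($K{\left(y,W \right)} = \left(W + y\right) y = y \left(W + y\right)$)
$r{\left(8 \right)} \left(-46 + K{\left(\frac{1}{N + 2},-4 \right)}\right) = 6 \left(-46 + \frac{-4 + \frac{1}{8 + 2}}{8 + 2}\right) = 6 \left(-46 + \frac{-4 + \frac{1}{10}}{10}\right) = 6 \left(-46 + \frac{1}{10} \left(- \frac{39}{10}\right)\right) = 6 \left(-46 - \frac{39}{100}\right) = 6 \left(- \frac{4639}{100}\right) = - \frac{13917}{50}$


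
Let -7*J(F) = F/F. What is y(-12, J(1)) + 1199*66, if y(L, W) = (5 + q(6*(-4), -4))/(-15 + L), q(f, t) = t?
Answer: 2136617/27 ≈ 79134.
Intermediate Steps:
J(F) = -1/7 (J(F) = -F/(7*F) = -1/7*1 = -1/7)
y(L, W) = 1/(-15 + L) (y(L, W) = (5 - 4)/(-15 + L) = 1/(-15 + L))
y(-12, J(1)) + 1199*66 = 1/(-15 - 12) + 1199*66 = 1/(-27) + 79134 = -1/27 + 79134 = 2136617/27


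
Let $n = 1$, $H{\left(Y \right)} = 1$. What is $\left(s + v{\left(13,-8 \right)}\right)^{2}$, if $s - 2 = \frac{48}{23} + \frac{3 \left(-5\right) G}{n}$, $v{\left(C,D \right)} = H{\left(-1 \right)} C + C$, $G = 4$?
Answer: $\frac{473344}{529} \approx 894.79$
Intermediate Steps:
$v{\left(C,D \right)} = 2 C$ ($v{\left(C,D \right)} = 1 C + C = C + C = 2 C$)
$s = - \frac{1286}{23}$ ($s = 2 + \left(\frac{48}{23} + \frac{3 \left(-5\right) 4}{1}\right) = 2 + \left(48 \cdot \frac{1}{23} + \left(-15\right) 4 \cdot 1\right) = 2 + \left(\frac{48}{23} - 60\right) = 2 - \frac{1332}{23} = - \frac{1286}{23} \approx -55.913$)
$\left(s + v{\left(13,-8 \right)}\right)^{2} = \left(- \frac{1286}{23} + 2 \cdot 13\right)^{2} = \left(- \frac{1286}{23} + 26\right)^{2} = \left(- \frac{688}{23}\right)^{2} = \frac{473344}{529}$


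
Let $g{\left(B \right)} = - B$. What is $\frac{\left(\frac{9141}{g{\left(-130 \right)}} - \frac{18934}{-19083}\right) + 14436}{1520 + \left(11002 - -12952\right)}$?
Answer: $\frac{35989583563}{63195644460} \approx 0.56949$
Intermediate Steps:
$\frac{\left(\frac{9141}{g{\left(-130 \right)}} - \frac{18934}{-19083}\right) + 14436}{1520 + \left(11002 - -12952\right)} = \frac{\left(\frac{9141}{\left(-1\right) \left(-130\right)} - \frac{18934}{-19083}\right) + 14436}{1520 + \left(11002 - -12952\right)} = \frac{\left(\frac{9141}{130} - - \frac{18934}{19083}\right) + 14436}{1520 + \left(11002 + 12952\right)} = \frac{\left(9141 \cdot \frac{1}{130} + \frac{18934}{19083}\right) + 14436}{1520 + 23954} = \frac{\left(\frac{9141}{130} + \frac{18934}{19083}\right) + 14436}{25474} = \left(\frac{176899123}{2480790} + 14436\right) \frac{1}{25474} = \frac{35989583563}{2480790} \cdot \frac{1}{25474} = \frac{35989583563}{63195644460}$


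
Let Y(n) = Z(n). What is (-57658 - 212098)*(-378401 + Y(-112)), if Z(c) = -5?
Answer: 102077288936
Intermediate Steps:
Y(n) = -5
(-57658 - 212098)*(-378401 + Y(-112)) = (-57658 - 212098)*(-378401 - 5) = -269756*(-378406) = 102077288936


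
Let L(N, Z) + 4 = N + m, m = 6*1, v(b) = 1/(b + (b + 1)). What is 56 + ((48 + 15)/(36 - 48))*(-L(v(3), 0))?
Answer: 269/4 ≈ 67.250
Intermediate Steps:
v(b) = 1/(1 + 2*b) (v(b) = 1/(b + (1 + b)) = 1/(1 + 2*b))
m = 6
L(N, Z) = 2 + N (L(N, Z) = -4 + (N + 6) = -4 + (6 + N) = 2 + N)
56 + ((48 + 15)/(36 - 48))*(-L(v(3), 0)) = 56 + ((48 + 15)/(36 - 48))*(-(2 + 1/(1 + 2*3))) = 56 + (63/(-12))*(-(2 + 1/(1 + 6))) = 56 + (63*(-1/12))*(-(2 + 1/7)) = 56 - (-21)*(2 + 1/7)/4 = 56 - (-21)*15/(4*7) = 56 - 21/4*(-15/7) = 56 + 45/4 = 269/4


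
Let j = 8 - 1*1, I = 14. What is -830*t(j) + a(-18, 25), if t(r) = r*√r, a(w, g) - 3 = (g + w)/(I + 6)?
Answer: 67/20 - 5810*√7 ≈ -15368.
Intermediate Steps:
a(w, g) = 3 + g/20 + w/20 (a(w, g) = 3 + (g + w)/(14 + 6) = 3 + (g + w)/20 = 3 + (g + w)*(1/20) = 3 + (g/20 + w/20) = 3 + g/20 + w/20)
j = 7 (j = 8 - 1 = 7)
t(r) = r^(3/2)
-830*t(j) + a(-18, 25) = -5810*√7 + (3 + (1/20)*25 + (1/20)*(-18)) = -5810*√7 + (3 + 5/4 - 9/10) = -5810*√7 + 67/20 = 67/20 - 5810*√7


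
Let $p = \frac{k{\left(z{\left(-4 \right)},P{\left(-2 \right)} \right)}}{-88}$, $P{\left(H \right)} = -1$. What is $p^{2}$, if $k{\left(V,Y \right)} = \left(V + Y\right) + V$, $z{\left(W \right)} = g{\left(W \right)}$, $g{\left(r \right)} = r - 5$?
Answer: $\frac{361}{7744} \approx 0.046617$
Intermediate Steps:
$g{\left(r \right)} = -5 + r$
$z{\left(W \right)} = -5 + W$
$k{\left(V,Y \right)} = Y + 2 V$
$p = \frac{19}{88}$ ($p = \frac{-1 + 2 \left(-5 - 4\right)}{-88} = \left(-1 + 2 \left(-9\right)\right) \left(- \frac{1}{88}\right) = \left(-1 - 18\right) \left(- \frac{1}{88}\right) = \left(-19\right) \left(- \frac{1}{88}\right) = \frac{19}{88} \approx 0.21591$)
$p^{2} = \left(\frac{19}{88}\right)^{2} = \frac{361}{7744}$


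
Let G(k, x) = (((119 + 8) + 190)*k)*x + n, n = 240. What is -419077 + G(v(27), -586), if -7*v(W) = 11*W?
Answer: 52239455/7 ≈ 7.4628e+6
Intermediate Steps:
v(W) = -11*W/7
G(k, x) = 240 + 317*k*x (G(k, x) = (((119 + 8) + 190)*k)*x + 240 = ((127 + 190)*k)*x + 240 = (317*k)*x + 240 = 317*k*x + 240 = 240 + 317*k*x)
-419077 + G(v(27), -586) = -419077 + (240 + 317*(-11/7*27)*(-586)) = -419077 + (240 + 317*(-297/7)*(-586)) = -419077 + (240 + 55171314/7) = -419077 + 55172994/7 = 52239455/7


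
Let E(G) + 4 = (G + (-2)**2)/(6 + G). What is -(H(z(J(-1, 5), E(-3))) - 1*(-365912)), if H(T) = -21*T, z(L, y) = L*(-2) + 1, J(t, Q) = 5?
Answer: -366101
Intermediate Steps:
E(G) = -4 + (4 + G)/(6 + G) (E(G) = -4 + (G + (-2)**2)/(6 + G) = -4 + (G + 4)/(6 + G) = -4 + (4 + G)/(6 + G))
z(L, y) = 1 - 2*L (z(L, y) = -2*L + 1 = 1 - 2*L)
-(H(z(J(-1, 5), E(-3))) - 1*(-365912)) = -(-21*(1 - 2*5) - 1*(-365912)) = -(-21*(1 - 10) + 365912) = -(-21*(-9) + 365912) = -(189 + 365912) = -1*366101 = -366101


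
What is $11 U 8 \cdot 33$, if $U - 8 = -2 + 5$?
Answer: $31944$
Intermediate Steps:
$U = 11$ ($U = 8 + \left(-2 + 5\right) = 8 + 3 = 11$)
$11 U 8 \cdot 33 = 11 \cdot 11 \cdot 8 \cdot 33 = 121 \cdot 8 \cdot 33 = 968 \cdot 33 = 31944$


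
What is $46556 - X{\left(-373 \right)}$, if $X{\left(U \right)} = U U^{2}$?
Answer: $51941673$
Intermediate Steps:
$X{\left(U \right)} = U^{3}$
$46556 - X{\left(-373 \right)} = 46556 - \left(-373\right)^{3} = 46556 - -51895117 = 46556 + 51895117 = 51941673$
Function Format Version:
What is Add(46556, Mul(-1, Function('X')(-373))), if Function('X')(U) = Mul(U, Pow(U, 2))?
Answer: 51941673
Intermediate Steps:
Function('X')(U) = Pow(U, 3)
Add(46556, Mul(-1, Function('X')(-373))) = Add(46556, Mul(-1, Pow(-373, 3))) = Add(46556, Mul(-1, -51895117)) = Add(46556, 51895117) = 51941673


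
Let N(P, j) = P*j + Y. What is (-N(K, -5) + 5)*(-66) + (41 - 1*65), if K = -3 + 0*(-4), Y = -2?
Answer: 504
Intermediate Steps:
K = -3 (K = -3 + 0 = -3)
N(P, j) = -2 + P*j (N(P, j) = P*j - 2 = -2 + P*j)
(-N(K, -5) + 5)*(-66) + (41 - 1*65) = (-(-2 - 3*(-5)) + 5)*(-66) + (41 - 1*65) = (-(-2 + 15) + 5)*(-66) + (41 - 65) = (-1*13 + 5)*(-66) - 24 = (-13 + 5)*(-66) - 24 = -8*(-66) - 24 = 528 - 24 = 504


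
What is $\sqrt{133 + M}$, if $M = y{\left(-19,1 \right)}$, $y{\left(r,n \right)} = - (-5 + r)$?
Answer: $\sqrt{157} \approx 12.53$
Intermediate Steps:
$y{\left(r,n \right)} = 5 - r$
$M = 24$ ($M = 5 - -19 = 5 + 19 = 24$)
$\sqrt{133 + M} = \sqrt{133 + 24} = \sqrt{157}$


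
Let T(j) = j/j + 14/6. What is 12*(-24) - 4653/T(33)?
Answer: -16839/10 ≈ -1683.9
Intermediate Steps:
T(j) = 10/3 (T(j) = 1 + 14*(⅙) = 1 + 7/3 = 10/3)
12*(-24) - 4653/T(33) = 12*(-24) - 4653/10/3 = -288 - 4653*3/10 = -288 - 13959/10 = -16839/10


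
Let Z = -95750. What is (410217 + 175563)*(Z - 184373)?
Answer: -164090450940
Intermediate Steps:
(410217 + 175563)*(Z - 184373) = (410217 + 175563)*(-95750 - 184373) = 585780*(-280123) = -164090450940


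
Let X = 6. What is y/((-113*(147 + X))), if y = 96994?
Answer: -96994/17289 ≈ -5.6102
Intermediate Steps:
y/((-113*(147 + X))) = 96994/((-113*(147 + 6))) = 96994/((-113*153)) = 96994/(-17289) = 96994*(-1/17289) = -96994/17289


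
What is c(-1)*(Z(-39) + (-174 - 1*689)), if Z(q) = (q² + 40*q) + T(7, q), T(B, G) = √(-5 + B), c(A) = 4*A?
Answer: 3608 - 4*√2 ≈ 3602.3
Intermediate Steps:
Z(q) = √2 + q² + 40*q (Z(q) = (q² + 40*q) + √(-5 + 7) = (q² + 40*q) + √2 = √2 + q² + 40*q)
c(-1)*(Z(-39) + (-174 - 1*689)) = (4*(-1))*((√2 + (-39)² + 40*(-39)) + (-174 - 1*689)) = -4*((√2 + 1521 - 1560) + (-174 - 689)) = -4*((-39 + √2) - 863) = -4*(-902 + √2) = 3608 - 4*√2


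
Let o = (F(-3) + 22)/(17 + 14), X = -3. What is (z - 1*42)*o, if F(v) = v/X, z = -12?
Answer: -1242/31 ≈ -40.065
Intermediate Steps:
F(v) = -v/3 (F(v) = v/(-3) = v*(-1/3) = -v/3)
o = 23/31 (o = (-1/3*(-3) + 22)/(17 + 14) = (1 + 22)/31 = 23*(1/31) = 23/31 ≈ 0.74194)
(z - 1*42)*o = (-12 - 1*42)*(23/31) = (-12 - 42)*(23/31) = -54*23/31 = -1242/31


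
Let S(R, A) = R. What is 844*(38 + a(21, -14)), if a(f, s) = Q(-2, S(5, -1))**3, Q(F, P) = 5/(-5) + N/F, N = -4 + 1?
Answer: 64355/2 ≈ 32178.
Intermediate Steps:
N = -3
Q(F, P) = -1 - 3/F (Q(F, P) = 5/(-5) - 3/F = 5*(-1/5) - 3/F = -1 - 3/F)
a(f, s) = 1/8 (a(f, s) = ((-3 - 1*(-2))/(-2))**3 = (-(-3 + 2)/2)**3 = (-1/2*(-1))**3 = (1/2)**3 = 1/8)
844*(38 + a(21, -14)) = 844*(38 + 1/8) = 844*(305/8) = 64355/2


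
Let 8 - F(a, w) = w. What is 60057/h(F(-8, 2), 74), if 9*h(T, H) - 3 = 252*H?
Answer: 180171/6217 ≈ 28.980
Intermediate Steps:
F(a, w) = 8 - w
h(T, H) = 1/3 + 28*H (h(T, H) = 1/3 + (252*H)/9 = 1/3 + 28*H)
60057/h(F(-8, 2), 74) = 60057/(1/3 + 28*74) = 60057/(1/3 + 2072) = 60057/(6217/3) = 60057*(3/6217) = 180171/6217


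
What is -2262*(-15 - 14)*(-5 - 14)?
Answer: -1246362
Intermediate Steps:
-2262*(-15 - 14)*(-5 - 14) = -2262*(-29*(-19)) = -2262*551 = -1*1246362 = -1246362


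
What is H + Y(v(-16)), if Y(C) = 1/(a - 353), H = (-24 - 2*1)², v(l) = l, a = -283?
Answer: 429935/636 ≈ 676.00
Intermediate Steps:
H = 676 (H = (-24 - 2)² = (-26)² = 676)
Y(C) = -1/636 (Y(C) = 1/(-283 - 353) = 1/(-636) = -1/636)
H + Y(v(-16)) = 676 - 1/636 = 429935/636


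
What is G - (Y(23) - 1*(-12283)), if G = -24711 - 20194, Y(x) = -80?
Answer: -57108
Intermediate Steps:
G = -44905
G - (Y(23) - 1*(-12283)) = -44905 - (-80 - 1*(-12283)) = -44905 - (-80 + 12283) = -44905 - 1*12203 = -44905 - 12203 = -57108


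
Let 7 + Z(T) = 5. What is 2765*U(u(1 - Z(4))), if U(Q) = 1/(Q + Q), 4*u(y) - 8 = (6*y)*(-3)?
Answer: -2765/23 ≈ -120.22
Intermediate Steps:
Z(T) = -2 (Z(T) = -7 + 5 = -2)
u(y) = 2 - 9*y/2 (u(y) = 2 + ((6*y)*(-3))/4 = 2 + (-18*y)/4 = 2 - 9*y/2)
U(Q) = 1/(2*Q)
2765*U(u(1 - Z(4))) = 2765*(1/(2*(2 - 9*(1 - 1*(-2))/2))) = 2765*(1/(2*(2 - 9*(1 + 2)/2))) = 2765*(1/(2*(2 - 9/2*3))) = 2765*(1/(2*(2 - 27/2))) = 2765*(1/(2*(-23/2))) = 2765*((½)*(-2/23)) = 2765*(-1/23) = -2765/23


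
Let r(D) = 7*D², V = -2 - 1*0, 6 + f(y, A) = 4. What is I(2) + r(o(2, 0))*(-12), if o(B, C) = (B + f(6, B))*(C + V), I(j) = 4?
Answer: 4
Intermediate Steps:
f(y, A) = -2 (f(y, A) = -6 + 4 = -2)
V = -2 (V = -2 + 0 = -2)
o(B, C) = (-2 + B)*(-2 + C) (o(B, C) = (B - 2)*(C - 2) = (-2 + B)*(-2 + C))
I(2) + r(o(2, 0))*(-12) = 4 + (7*(4 - 2*2 - 2*0 + 2*0)²)*(-12) = 4 + (7*(4 - 4 + 0 + 0)²)*(-12) = 4 + (7*0²)*(-12) = 4 + (7*0)*(-12) = 4 + 0*(-12) = 4 + 0 = 4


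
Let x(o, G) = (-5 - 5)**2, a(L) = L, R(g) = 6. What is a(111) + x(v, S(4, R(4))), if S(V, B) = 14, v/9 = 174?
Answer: 211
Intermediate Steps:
v = 1566 (v = 9*174 = 1566)
x(o, G) = 100 (x(o, G) = (-10)**2 = 100)
a(111) + x(v, S(4, R(4))) = 111 + 100 = 211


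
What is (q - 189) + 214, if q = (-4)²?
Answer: 41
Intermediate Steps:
q = 16
(q - 189) + 214 = (16 - 189) + 214 = -173 + 214 = 41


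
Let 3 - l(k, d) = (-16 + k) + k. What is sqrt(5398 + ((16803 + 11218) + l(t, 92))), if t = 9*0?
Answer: sqrt(33438) ≈ 182.86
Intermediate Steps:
t = 0
l(k, d) = 19 - 2*k (l(k, d) = 3 - ((-16 + k) + k) = 3 - (-16 + 2*k) = 3 + (16 - 2*k) = 19 - 2*k)
sqrt(5398 + ((16803 + 11218) + l(t, 92))) = sqrt(5398 + ((16803 + 11218) + (19 - 2*0))) = sqrt(5398 + (28021 + (19 + 0))) = sqrt(5398 + (28021 + 19)) = sqrt(5398 + 28040) = sqrt(33438)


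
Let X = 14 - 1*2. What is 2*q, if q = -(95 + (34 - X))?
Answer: -234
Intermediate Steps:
X = 12 (X = 14 - 2 = 12)
q = -117 (q = -(95 + (34 - 1*12)) = -(95 + (34 - 12)) = -(95 + 22) = -1*117 = -117)
2*q = 2*(-117) = -234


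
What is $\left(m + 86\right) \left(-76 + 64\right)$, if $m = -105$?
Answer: $228$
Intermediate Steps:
$\left(m + 86\right) \left(-76 + 64\right) = \left(-105 + 86\right) \left(-76 + 64\right) = \left(-19\right) \left(-12\right) = 228$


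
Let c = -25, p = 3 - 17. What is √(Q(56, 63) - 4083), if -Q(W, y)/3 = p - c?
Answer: 14*I*√21 ≈ 64.156*I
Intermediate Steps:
p = -14
Q(W, y) = -33 (Q(W, y) = -3*(-14 - 1*(-25)) = -3*(-14 + 25) = -3*11 = -33)
√(Q(56, 63) - 4083) = √(-33 - 4083) = √(-4116) = 14*I*√21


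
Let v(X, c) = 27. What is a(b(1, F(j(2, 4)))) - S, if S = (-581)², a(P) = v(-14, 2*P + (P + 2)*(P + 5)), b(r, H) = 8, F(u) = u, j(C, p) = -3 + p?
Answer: -337534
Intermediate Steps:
a(P) = 27
S = 337561
a(b(1, F(j(2, 4)))) - S = 27 - 1*337561 = 27 - 337561 = -337534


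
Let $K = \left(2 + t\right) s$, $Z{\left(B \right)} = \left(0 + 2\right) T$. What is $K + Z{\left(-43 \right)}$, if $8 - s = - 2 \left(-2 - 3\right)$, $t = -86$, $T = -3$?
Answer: $162$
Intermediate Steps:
$Z{\left(B \right)} = -6$ ($Z{\left(B \right)} = \left(0 + 2\right) \left(-3\right) = 2 \left(-3\right) = -6$)
$s = -2$ ($s = 8 - - 2 \left(-2 - 3\right) = 8 - \left(-2\right) \left(-5\right) = 8 - 10 = -2$)
$K = 168$ ($K = \left(2 - 86\right) \left(-2\right) = \left(-84\right) \left(-2\right) = 168$)
$K + Z{\left(-43 \right)} = 168 - 6 = 162$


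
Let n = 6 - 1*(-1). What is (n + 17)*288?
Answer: 6912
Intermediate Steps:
n = 7 (n = 6 + 1 = 7)
(n + 17)*288 = (7 + 17)*288 = 24*288 = 6912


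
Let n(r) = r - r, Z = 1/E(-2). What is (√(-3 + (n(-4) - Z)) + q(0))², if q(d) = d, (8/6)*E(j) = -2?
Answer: -7/3 ≈ -2.3333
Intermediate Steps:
E(j) = -3/2 (E(j) = (¾)*(-2) = -3/2)
Z = -⅔ (Z = 1/(-3/2) = -⅔ ≈ -0.66667)
n(r) = 0
(√(-3 + (n(-4) - Z)) + q(0))² = (√(-3 + (0 - 1*(-⅔))) + 0)² = (√(-3 + (0 + ⅔)) + 0)² = (√(-3 + ⅔) + 0)² = (√(-7/3) + 0)² = (I*√21/3 + 0)² = (I*√21/3)² = -7/3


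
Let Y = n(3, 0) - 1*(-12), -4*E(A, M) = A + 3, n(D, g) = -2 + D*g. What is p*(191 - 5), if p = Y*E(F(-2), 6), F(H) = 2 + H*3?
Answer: 465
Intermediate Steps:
F(H) = 2 + 3*H
E(A, M) = -3/4 - A/4 (E(A, M) = -(A + 3)/4 = -(3 + A)/4 = -3/4 - A/4)
Y = 10 (Y = (-2 + 3*0) - 1*(-12) = (-2 + 0) + 12 = -2 + 12 = 10)
p = 5/2 (p = 10*(-3/4 - (2 + 3*(-2))/4) = 10*(-3/4 - (2 - 6)/4) = 10*(-3/4 - 1/4*(-4)) = 10*(-3/4 + 1) = 10*(1/4) = 5/2 ≈ 2.5000)
p*(191 - 5) = 5*(191 - 5)/2 = (5/2)*186 = 465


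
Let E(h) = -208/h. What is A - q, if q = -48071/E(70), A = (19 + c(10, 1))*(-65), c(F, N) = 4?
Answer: -1837965/104 ≈ -17673.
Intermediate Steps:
A = -1495 (A = (19 + 4)*(-65) = 23*(-65) = -1495)
q = 1682485/104 (q = -48071/((-208/70)) = -48071/((-208*1/70)) = -48071/(-104/35) = -48071*(-35/104) = 1682485/104 ≈ 16178.)
A - q = -1495 - 1*1682485/104 = -1495 - 1682485/104 = -1837965/104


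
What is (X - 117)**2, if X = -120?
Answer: 56169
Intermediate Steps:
(X - 117)**2 = (-120 - 117)**2 = (-237)**2 = 56169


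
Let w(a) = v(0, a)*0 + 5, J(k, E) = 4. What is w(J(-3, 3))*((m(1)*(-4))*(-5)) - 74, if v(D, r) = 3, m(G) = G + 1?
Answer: 126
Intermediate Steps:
m(G) = 1 + G
w(a) = 5 (w(a) = 3*0 + 5 = 0 + 5 = 5)
w(J(-3, 3))*((m(1)*(-4))*(-5)) - 74 = 5*(((1 + 1)*(-4))*(-5)) - 74 = 5*((2*(-4))*(-5)) - 74 = 5*(-8*(-5)) - 74 = 5*40 - 74 = 200 - 74 = 126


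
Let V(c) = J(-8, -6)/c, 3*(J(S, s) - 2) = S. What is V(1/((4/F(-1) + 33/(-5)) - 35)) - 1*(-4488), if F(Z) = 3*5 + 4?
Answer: 1286944/285 ≈ 4515.6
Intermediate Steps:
J(S, s) = 2 + S/3
F(Z) = 19 (F(Z) = 15 + 4 = 19)
V(c) = -2/(3*c) (V(c) = (2 + (⅓)*(-8))/c = (2 - 8/3)/c = -2/(3*c))
V(1/((4/F(-1) + 33/(-5)) - 35)) - 1*(-4488) = -2/(3*(1/((4/19 + 33/(-5)) - 35))) - 1*(-4488) = -2/(3*(1/((4*(1/19) + 33*(-⅕)) - 35))) + 4488 = -2/(3*(1/((4/19 - 33/5) - 35))) + 4488 = -2/(3*(1/(-607/95 - 35))) + 4488 = -2/(3*(1/(-3932/95))) + 4488 = -2/(3*(-95/3932)) + 4488 = -⅔*(-3932/95) + 4488 = 7864/285 + 4488 = 1286944/285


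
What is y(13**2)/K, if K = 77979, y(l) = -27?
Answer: -9/25993 ≈ -0.00034625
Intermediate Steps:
y(13**2)/K = -27/77979 = -27*1/77979 = -9/25993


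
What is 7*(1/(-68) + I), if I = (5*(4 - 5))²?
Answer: 11893/68 ≈ 174.90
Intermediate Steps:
I = 25 (I = (5*(-1))² = (-5)² = 25)
7*(1/(-68) + I) = 7*(1/(-68) + 25) = 7*(-1/68 + 25) = 7*(1699/68) = 11893/68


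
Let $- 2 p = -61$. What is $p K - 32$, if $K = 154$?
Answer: $4665$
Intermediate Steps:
$p = \frac{61}{2}$ ($p = \left(- \frac{1}{2}\right) \left(-61\right) = \frac{61}{2} \approx 30.5$)
$p K - 32 = \frac{61}{2} \cdot 154 - 32 = 4697 - 32 = 4665$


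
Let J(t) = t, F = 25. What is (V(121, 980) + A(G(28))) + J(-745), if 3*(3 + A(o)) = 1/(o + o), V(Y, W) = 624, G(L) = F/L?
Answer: -9286/75 ≈ -123.81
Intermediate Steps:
G(L) = 25/L
A(o) = -3 + 1/(6*o) (A(o) = -3 + 1/(3*(o + o)) = -3 + 1/(3*((2*o))) = -3 + (1/(2*o))/3 = -3 + 1/(6*o))
(V(121, 980) + A(G(28))) + J(-745) = (624 + (-3 + 1/(6*((25/28))))) - 745 = (624 + (-3 + 1/(6*((25*(1/28)))))) - 745 = (624 + (-3 + 1/(6*(25/28)))) - 745 = (624 + (-3 + (1/6)*(28/25))) - 745 = (624 + (-3 + 14/75)) - 745 = (624 - 211/75) - 745 = 46589/75 - 745 = -9286/75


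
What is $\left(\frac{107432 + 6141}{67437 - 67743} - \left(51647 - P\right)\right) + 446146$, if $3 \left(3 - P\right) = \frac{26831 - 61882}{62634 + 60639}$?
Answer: $\frac{4955741758283}{12573846} \approx 3.9413 \cdot 10^{5}$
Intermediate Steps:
$P = \frac{1144508}{369819}$ ($P = 3 - \frac{\left(26831 - 61882\right) \frac{1}{62634 + 60639}}{3} = 3 - \frac{\left(-35051\right) \frac{1}{123273}}{3} = 3 - - \frac{35051}{369819} = 3 + \frac{35051}{369819} = \frac{1144508}{369819} \approx 3.0948$)
$\left(\frac{107432 + 6141}{67437 - 67743} - \left(51647 - P\right)\right) + 446146 = \left(\frac{107432 + 6141}{67437 - 67743} - \left(51647 - \frac{1144508}{369819}\right)\right) + 446146 = \left(\frac{113573}{-306} - \left(51647 - \frac{1144508}{369819}\right)\right) + 446146 = \left(113573 \left(- \frac{1}{306}\right) - \frac{19098897385}{369819}\right) + 446146 = \left(- \frac{113573}{306} - \frac{19098897385}{369819}\right) + 446146 = - \frac{654029339233}{12573846} + 446146 = \frac{4955741758283}{12573846}$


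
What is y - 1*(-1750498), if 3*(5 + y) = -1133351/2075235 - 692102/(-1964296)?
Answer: 10703500585024898657/6114563714340 ≈ 1.7505e+6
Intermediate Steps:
y = -30967799842663/6114563714340 (y = -5 + (-1133351/2075235 - 692102/(-1964296))/3 = -5 + (-1133351*1/2075235 - 692102*(-1/1964296))/3 = -5 + (-1133351/2075235 + 346051/982148)/3 = -5 + (⅓)*(-394981270963/2038187904780) = -5 - 394981270963/6114563714340 = -30967799842663/6114563714340 ≈ -5.0646)
y - 1*(-1750498) = -30967799842663/6114563714340 - 1*(-1750498) = -30967799842663/6114563714340 + 1750498 = 10703500585024898657/6114563714340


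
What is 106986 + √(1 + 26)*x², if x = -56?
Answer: 106986 + 9408*√3 ≈ 1.2328e+5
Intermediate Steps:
106986 + √(1 + 26)*x² = 106986 + √(1 + 26)*(-56)² = 106986 + √27*3136 = 106986 + (3*√3)*3136 = 106986 + 9408*√3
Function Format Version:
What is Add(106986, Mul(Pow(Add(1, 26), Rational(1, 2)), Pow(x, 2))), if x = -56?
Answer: Add(106986, Mul(9408, Pow(3, Rational(1, 2)))) ≈ 1.2328e+5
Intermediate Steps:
Add(106986, Mul(Pow(Add(1, 26), Rational(1, 2)), Pow(x, 2))) = Add(106986, Mul(Pow(Add(1, 26), Rational(1, 2)), Pow(-56, 2))) = Add(106986, Mul(Pow(27, Rational(1, 2)), 3136)) = Add(106986, Mul(Mul(3, Pow(3, Rational(1, 2))), 3136)) = Add(106986, Mul(9408, Pow(3, Rational(1, 2))))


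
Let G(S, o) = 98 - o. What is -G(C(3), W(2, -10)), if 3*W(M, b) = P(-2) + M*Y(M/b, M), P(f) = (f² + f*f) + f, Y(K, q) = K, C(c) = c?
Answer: -1442/15 ≈ -96.133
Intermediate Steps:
P(f) = f + 2*f² (P(f) = (f² + f²) + f = 2*f² + f = f + 2*f²)
W(M, b) = 2 + M²/(3*b) (W(M, b) = (-2*(1 + 2*(-2)) + M*(M/b))/3 = (-2*(1 - 4) + M²/b)/3 = (-2*(-3) + M²/b)/3 = (6 + M²/b)/3 = 2 + M²/(3*b))
-G(C(3), W(2, -10)) = -(98 - (2 + (⅓)*2²/(-10))) = -(98 - (2 + (⅓)*4*(-⅒))) = -(98 - (2 - 2/15)) = -(98 - 1*28/15) = -(98 - 28/15) = -1*1442/15 = -1442/15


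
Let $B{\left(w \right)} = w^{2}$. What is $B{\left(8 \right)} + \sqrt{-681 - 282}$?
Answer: $64 + 3 i \sqrt{107} \approx 64.0 + 31.032 i$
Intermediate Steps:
$B{\left(8 \right)} + \sqrt{-681 - 282} = 8^{2} + \sqrt{-681 - 282} = 64 + \sqrt{-963} = 64 + 3 i \sqrt{107}$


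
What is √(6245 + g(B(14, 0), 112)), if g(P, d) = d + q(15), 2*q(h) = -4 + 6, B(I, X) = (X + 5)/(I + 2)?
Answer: 17*√22 ≈ 79.737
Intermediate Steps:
B(I, X) = (5 + X)/(2 + I)
q(h) = 1 (q(h) = (-4 + 6)/2 = (½)*2 = 1)
g(P, d) = 1 + d (g(P, d) = d + 1 = 1 + d)
√(6245 + g(B(14, 0), 112)) = √(6245 + (1 + 112)) = √(6245 + 113) = √6358 = 17*√22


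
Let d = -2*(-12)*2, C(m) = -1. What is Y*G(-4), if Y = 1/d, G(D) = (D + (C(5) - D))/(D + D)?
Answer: 1/384 ≈ 0.0026042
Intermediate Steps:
d = 48 (d = 24*2 = 48)
G(D) = -1/(2*D) (G(D) = (D + (-1 - D))/(D + D) = -1/(2*D))
Y = 1/48 ≈ 0.020833
Y*G(-4) = (-½/(-4))/48 = (-½*(-¼))/48 = (1/48)*(⅛) = 1/384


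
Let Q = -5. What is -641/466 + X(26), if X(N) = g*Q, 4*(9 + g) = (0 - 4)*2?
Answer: 24989/466 ≈ 53.624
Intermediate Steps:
g = -11 (g = -9 + ((0 - 4)*2)/4 = -9 + (-4*2)/4 = -9 + (¼)*(-8) = -9 - 2 = -11)
X(N) = 55 (X(N) = -11*(-5) = 55)
-641/466 + X(26) = -641/466 + 55 = 24989/466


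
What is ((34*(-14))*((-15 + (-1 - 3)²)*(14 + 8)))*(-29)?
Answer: 303688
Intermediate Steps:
((34*(-14))*((-15 + (-1 - 3)²)*(14 + 8)))*(-29) = -476*(-15 + (-4)²)*22*(-29) = -476*(-15 + 16)*22*(-29) = -476*22*(-29) = -10472*(-29) = 303688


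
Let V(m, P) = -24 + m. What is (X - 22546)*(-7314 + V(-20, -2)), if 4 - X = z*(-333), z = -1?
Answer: 168314250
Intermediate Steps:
X = -329 (X = 4 - (-1)*(-333) = 4 - 1*333 = 4 - 333 = -329)
(X - 22546)*(-7314 + V(-20, -2)) = (-329 - 22546)*(-7314 + (-24 - 20)) = -22875*(-7314 - 44) = -22875*(-7358) = 168314250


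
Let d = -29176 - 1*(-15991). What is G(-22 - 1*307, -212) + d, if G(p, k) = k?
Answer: -13397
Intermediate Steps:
d = -13185 (d = -29176 + 15991 = -13185)
G(-22 - 1*307, -212) + d = -212 - 13185 = -13397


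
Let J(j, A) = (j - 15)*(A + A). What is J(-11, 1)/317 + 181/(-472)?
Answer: -81921/149624 ≈ -0.54751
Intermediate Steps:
J(j, A) = 2*A*(-15 + j) (J(j, A) = (-15 + j)*(2*A) = 2*A*(-15 + j))
J(-11, 1)/317 + 181/(-472) = (2*1*(-15 - 11))/317 + 181/(-472) = (2*1*(-26))*(1/317) + 181*(-1/472) = -52*1/317 - 181/472 = -52/317 - 181/472 = -81921/149624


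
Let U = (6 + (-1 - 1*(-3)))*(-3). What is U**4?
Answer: 331776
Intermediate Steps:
U = -24 (U = (6 + (-1 + 3))*(-3) = (6 + 2)*(-3) = 8*(-3) = -24)
U**4 = (-24)**4 = 331776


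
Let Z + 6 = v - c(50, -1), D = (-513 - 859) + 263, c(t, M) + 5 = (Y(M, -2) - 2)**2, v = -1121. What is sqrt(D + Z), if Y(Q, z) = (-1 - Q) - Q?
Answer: 6*I*sqrt(62) ≈ 47.244*I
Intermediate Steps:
Y(Q, z) = -1 - 2*Q
c(t, M) = -5 + (-3 - 2*M)**2 (c(t, M) = -5 + ((-1 - 2*M) - 2)**2 = -5 + (-3 - 2*M)**2)
D = -1109 (D = -1372 + 263 = -1109)
Z = -1123 (Z = -6 + (-1121 - (-5 + (3 + 2*(-1))**2)) = -6 + (-1121 - (-5 + (3 - 2)**2)) = -6 + (-1121 - (-5 + 1**2)) = -6 + (-1121 - (-5 + 1)) = -6 + (-1121 - 1*(-4)) = -6 + (-1121 + 4) = -6 - 1117 = -1123)
sqrt(D + Z) = sqrt(-1109 - 1123) = sqrt(-2232) = 6*I*sqrt(62)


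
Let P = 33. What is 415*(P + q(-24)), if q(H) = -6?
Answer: 11205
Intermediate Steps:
415*(P + q(-24)) = 415*(33 - 6) = 415*27 = 11205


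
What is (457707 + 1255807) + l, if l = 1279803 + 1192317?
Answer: 4185634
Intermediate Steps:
l = 2472120
(457707 + 1255807) + l = (457707 + 1255807) + 2472120 = 1713514 + 2472120 = 4185634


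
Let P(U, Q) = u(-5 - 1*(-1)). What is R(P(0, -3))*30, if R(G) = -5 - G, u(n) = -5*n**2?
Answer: 2250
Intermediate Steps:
P(U, Q) = -80 (P(U, Q) = -5*(-5 - 1*(-1))**2 = -5*(-5 + 1)**2 = -5*(-4)**2 = -5*16 = -80)
R(P(0, -3))*30 = (-5 - 1*(-80))*30 = (-5 + 80)*30 = 75*30 = 2250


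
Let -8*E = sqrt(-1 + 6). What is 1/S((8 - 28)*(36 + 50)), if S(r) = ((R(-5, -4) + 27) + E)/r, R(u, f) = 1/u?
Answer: -73753600/1149059 - 344000*sqrt(5)/1149059 ≈ -64.855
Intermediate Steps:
E = -sqrt(5)/8 (E = -sqrt(-1 + 6)/8 = -sqrt(5)/8 ≈ -0.27951)
S(r) = (134/5 - sqrt(5)/8)/r (S(r) = ((1/(-5) + 27) - sqrt(5)/8)/r = ((-1/5 + 27) - sqrt(5)/8)/r = (134/5 - sqrt(5)/8)/r)
1/S((8 - 28)*(36 + 50)) = 1/((1072 - 5*sqrt(5))/(40*(((8 - 28)*(36 + 50))))) = 1/((1072 - 5*sqrt(5))/(40*((-20*86)))) = 1/((1/40)*(1072 - 5*sqrt(5))/(-1720)) = 1/((1/40)*(-1/1720)*(1072 - 5*sqrt(5))) = 1/(-67/4300 + sqrt(5)/13760)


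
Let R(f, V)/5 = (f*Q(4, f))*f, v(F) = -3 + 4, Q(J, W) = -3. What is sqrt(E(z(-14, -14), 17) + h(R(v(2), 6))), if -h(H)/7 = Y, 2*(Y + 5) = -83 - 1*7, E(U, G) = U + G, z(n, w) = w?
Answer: sqrt(353) ≈ 18.788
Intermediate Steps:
E(U, G) = G + U
Y = -50 (Y = -5 + (-83 - 1*7)/2 = -5 + (-83 - 7)/2 = -5 + (1/2)*(-90) = -5 - 45 = -50)
v(F) = 1
R(f, V) = -15*f**2 (R(f, V) = 5*((f*(-3))*f) = 5*((-3*f)*f) = 5*(-3*f**2) = -15*f**2)
h(H) = 350 (h(H) = -7*(-50) = 350)
sqrt(E(z(-14, -14), 17) + h(R(v(2), 6))) = sqrt((17 - 14) + 350) = sqrt(3 + 350) = sqrt(353)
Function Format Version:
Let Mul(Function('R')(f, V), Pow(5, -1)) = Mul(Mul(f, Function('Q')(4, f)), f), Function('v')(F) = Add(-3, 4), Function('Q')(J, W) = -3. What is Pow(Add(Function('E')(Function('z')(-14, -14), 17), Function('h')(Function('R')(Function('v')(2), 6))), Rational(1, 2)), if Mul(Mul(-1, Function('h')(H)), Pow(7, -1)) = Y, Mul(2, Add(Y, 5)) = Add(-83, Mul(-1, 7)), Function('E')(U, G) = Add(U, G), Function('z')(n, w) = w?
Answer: Pow(353, Rational(1, 2)) ≈ 18.788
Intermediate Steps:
Function('E')(U, G) = Add(G, U)
Y = -50 (Y = Add(-5, Mul(Rational(1, 2), Add(-83, Mul(-1, 7)))) = Add(-5, Mul(Rational(1, 2), Add(-83, -7))) = Add(-5, Mul(Rational(1, 2), -90)) = Add(-5, -45) = -50)
Function('v')(F) = 1
Function('R')(f, V) = Mul(-15, Pow(f, 2)) (Function('R')(f, V) = Mul(5, Mul(Mul(f, -3), f)) = Mul(5, Mul(Mul(-3, f), f)) = Mul(5, Mul(-3, Pow(f, 2))) = Mul(-15, Pow(f, 2)))
Function('h')(H) = 350 (Function('h')(H) = Mul(-7, -50) = 350)
Pow(Add(Function('E')(Function('z')(-14, -14), 17), Function('h')(Function('R')(Function('v')(2), 6))), Rational(1, 2)) = Pow(Add(Add(17, -14), 350), Rational(1, 2)) = Pow(Add(3, 350), Rational(1, 2)) = Pow(353, Rational(1, 2))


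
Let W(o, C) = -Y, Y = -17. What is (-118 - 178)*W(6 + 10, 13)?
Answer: -5032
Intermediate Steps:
W(o, C) = 17 (W(o, C) = -1*(-17) = 17)
(-118 - 178)*W(6 + 10, 13) = (-118 - 178)*17 = -296*17 = -5032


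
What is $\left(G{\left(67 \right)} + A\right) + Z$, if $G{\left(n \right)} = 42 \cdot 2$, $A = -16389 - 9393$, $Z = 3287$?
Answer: $-22411$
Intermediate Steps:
$A = -25782$ ($A = -16389 - 9393 = -25782$)
$G{\left(n \right)} = 84$
$\left(G{\left(67 \right)} + A\right) + Z = \left(84 - 25782\right) + 3287 = -25698 + 3287 = -22411$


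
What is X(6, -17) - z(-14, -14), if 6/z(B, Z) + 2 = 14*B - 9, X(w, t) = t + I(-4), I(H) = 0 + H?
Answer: -1447/69 ≈ -20.971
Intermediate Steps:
I(H) = H
X(w, t) = -4 + t (X(w, t) = t - 4 = -4 + t)
z(B, Z) = 6/(-11 + 14*B) (z(B, Z) = 6/(-2 + (14*B - 9)) = 6/(-2 + (-9 + 14*B)) = 6/(-11 + 14*B))
X(6, -17) - z(-14, -14) = (-4 - 17) - 6/(-11 + 14*(-14)) = -21 - 6/(-11 - 196) = -21 - 6/(-207) = -21 - 6*(-1)/207 = -21 - 1*(-2/69) = -21 + 2/69 = -1447/69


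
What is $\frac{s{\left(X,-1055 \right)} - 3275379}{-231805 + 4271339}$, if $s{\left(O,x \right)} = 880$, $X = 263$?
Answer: $- \frac{3274499}{4039534} \approx -0.81061$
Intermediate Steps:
$\frac{s{\left(X,-1055 \right)} - 3275379}{-231805 + 4271339} = \frac{880 - 3275379}{-231805 + 4271339} = - \frac{3274499}{4039534}$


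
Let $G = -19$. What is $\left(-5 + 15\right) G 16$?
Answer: $-3040$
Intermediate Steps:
$\left(-5 + 15\right) G 16 = \left(-5 + 15\right) \left(-19\right) 16 = 10 \left(-19\right) 16 = \left(-190\right) 16 = -3040$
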